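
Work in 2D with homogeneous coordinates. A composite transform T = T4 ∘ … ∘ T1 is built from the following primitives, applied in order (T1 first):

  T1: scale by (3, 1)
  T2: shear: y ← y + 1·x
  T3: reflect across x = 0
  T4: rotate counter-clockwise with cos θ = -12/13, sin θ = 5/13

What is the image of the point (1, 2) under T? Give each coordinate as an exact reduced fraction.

T(p) = (11/13, -75/13)

T1 scale by (3, 1): (1, 2) → (3, 2)
T2 shear: y ← y + 1·x: (3, 2) → (3, 5)
T3 reflect across x = 0: (3, 5) → (-3, 5)
T4 rotate counter-clockwise with cos θ = -12/13, sin θ = 5/13: (-3, 5) → (11/13, -75/13)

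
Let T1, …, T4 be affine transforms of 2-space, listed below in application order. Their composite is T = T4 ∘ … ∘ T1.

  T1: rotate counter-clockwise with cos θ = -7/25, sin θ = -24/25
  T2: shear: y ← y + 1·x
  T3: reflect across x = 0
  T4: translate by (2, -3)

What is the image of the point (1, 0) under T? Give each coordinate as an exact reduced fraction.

T(p) = (57/25, -106/25)

T1 rotate counter-clockwise with cos θ = -7/25, sin θ = -24/25: (1, 0) → (-7/25, -24/25)
T2 shear: y ← y + 1·x: (-7/25, -24/25) → (-7/25, -31/25)
T3 reflect across x = 0: (-7/25, -31/25) → (7/25, -31/25)
T4 translate by (2, -3): (7/25, -31/25) → (57/25, -106/25)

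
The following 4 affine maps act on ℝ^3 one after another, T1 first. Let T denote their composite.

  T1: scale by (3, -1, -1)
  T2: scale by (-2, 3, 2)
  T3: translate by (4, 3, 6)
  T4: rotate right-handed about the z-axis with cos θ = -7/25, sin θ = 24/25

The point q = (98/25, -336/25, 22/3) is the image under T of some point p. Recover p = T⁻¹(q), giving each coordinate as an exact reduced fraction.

T1 = [3 0 0 0; 0 -1 0 0; 0 0 -1 0; 0 0 0 1]
T2·T1 = [-6 0 0 0; 0 -3 0 0; 0 0 -2 0; 0 0 0 1]
T3·…·T1 = [-6 0 0 4; 0 -3 0 3; 0 0 -2 6; 0 0 0 1]
T4·…·T1 = [42/25 72/25 0 -4; -144/25 21/25 0 3; 0 0 -2 6; 0 0 0 1]
det M = -36; M⁻¹ = [7/150 -4/25 0 2/3; 8/25 7/75 0 1; 0 0 -1/2 3; 0 0 0 1]
M⁻¹ · (98/25, -336/25, 22/3)ᵀ = (3, 1, -2/3)ᵀ

p = (3, 1, -2/3)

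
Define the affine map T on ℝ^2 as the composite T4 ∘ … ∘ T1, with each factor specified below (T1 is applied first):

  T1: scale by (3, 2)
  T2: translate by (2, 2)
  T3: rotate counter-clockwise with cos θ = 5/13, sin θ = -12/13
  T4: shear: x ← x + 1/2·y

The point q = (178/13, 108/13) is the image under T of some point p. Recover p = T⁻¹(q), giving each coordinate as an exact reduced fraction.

p = (-2, 5)

T1 = [3 0 0; 0 2 0; 0 0 1]
T2·T1 = [3 0 2; 0 2 2; 0 0 1]
T3·…·T1 = [15/13 24/13 34/13; -36/13 10/13 -14/13; 0 0 1]
T4·…·T1 = [-3/13 29/13 27/13; -36/13 10/13 -14/13; 0 0 1]
det M = 6; M⁻¹ = [5/39 -29/78 -2/3; 6/13 -1/26 -1; 0 0 1]
M⁻¹ · (178/13, 108/13)ᵀ = (-2, 5)ᵀ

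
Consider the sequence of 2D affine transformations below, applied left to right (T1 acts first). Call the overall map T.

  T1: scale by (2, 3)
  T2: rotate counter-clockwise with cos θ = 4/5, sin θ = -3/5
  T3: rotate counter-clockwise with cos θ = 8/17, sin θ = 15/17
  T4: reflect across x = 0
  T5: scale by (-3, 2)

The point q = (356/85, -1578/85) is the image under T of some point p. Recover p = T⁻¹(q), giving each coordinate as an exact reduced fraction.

T1 = [2 0 0; 0 3 0; 0 0 1]
T2·T1 = [8/5 9/5 0; -6/5 12/5 0; 0 0 1]
T3·…·T1 = [154/85 -108/85 0; 72/85 231/85 0; 0 0 1]
T4·…·T1 = [-154/85 108/85 0; 72/85 231/85 0; 0 0 1]
T5·…·T1 = [462/85 -324/85 0; 144/85 462/85 0; 0 0 1]
det M = 36; M⁻¹ = [77/510 9/85 0; -4/85 77/510 0; 0 0 1]
M⁻¹ · (356/85, -1578/85)ᵀ = (-4/3, -3)ᵀ

p = (-4/3, -3)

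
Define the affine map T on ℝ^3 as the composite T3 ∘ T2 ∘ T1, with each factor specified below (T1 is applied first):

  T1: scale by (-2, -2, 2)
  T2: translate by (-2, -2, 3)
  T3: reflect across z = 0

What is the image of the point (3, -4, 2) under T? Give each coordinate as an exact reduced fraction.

T(p) = (-8, 6, -7)

T1 scale by (-2, -2, 2): (3, -4, 2) → (-6, 8, 4)
T2 translate by (-2, -2, 3): (-6, 8, 4) → (-8, 6, 7)
T3 reflect across z = 0: (-8, 6, 7) → (-8, 6, -7)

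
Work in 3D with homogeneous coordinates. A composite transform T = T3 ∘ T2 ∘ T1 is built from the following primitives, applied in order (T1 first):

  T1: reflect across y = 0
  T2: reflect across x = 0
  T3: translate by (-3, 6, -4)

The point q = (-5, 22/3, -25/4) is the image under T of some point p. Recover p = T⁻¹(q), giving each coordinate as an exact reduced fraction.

p = (2, -4/3, -9/4)

T1 = [1 0 0 0; 0 -1 0 0; 0 0 1 0; 0 0 0 1]
T2·T1 = [-1 0 0 0; 0 -1 0 0; 0 0 1 0; 0 0 0 1]
T3·…·T1 = [-1 0 0 -3; 0 -1 0 6; 0 0 1 -4; 0 0 0 1]
det M = 1; M⁻¹ = [-1 0 0 -3; 0 -1 0 6; 0 0 1 4; 0 0 0 1]
M⁻¹ · (-5, 22/3, -25/4)ᵀ = (2, -4/3, -9/4)ᵀ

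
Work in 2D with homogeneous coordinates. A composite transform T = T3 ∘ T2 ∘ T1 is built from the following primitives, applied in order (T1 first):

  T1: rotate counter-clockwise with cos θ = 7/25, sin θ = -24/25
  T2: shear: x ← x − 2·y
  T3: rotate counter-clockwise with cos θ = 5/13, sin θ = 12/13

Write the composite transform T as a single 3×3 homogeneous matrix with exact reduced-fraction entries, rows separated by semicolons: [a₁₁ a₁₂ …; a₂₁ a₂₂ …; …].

T = [563/325 -34/325 0; 108/65 31/65 0; 0 0 1]

T1 = [7/25 24/25 0; -24/25 7/25 0; 0 0 1]
T2·T1 = [11/5 2/5 0; -24/25 7/25 0; 0 0 1]
T3·…·T1 = [563/325 -34/325 0; 108/65 31/65 0; 0 0 1]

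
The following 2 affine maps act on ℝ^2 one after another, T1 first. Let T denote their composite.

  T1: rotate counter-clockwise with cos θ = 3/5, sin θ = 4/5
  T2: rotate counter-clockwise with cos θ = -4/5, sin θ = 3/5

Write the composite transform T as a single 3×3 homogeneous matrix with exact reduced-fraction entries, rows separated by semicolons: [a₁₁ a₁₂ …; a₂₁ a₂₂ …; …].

T1 = [3/5 -4/5 0; 4/5 3/5 0; 0 0 1]
T2·T1 = [-24/25 7/25 0; -7/25 -24/25 0; 0 0 1]

T = [-24/25 7/25 0; -7/25 -24/25 0; 0 0 1]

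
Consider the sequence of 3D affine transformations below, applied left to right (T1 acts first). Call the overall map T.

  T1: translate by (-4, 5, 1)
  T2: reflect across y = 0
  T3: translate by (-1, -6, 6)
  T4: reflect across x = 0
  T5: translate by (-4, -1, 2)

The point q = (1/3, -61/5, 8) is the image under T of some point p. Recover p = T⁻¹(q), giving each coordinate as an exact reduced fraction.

T1 = [1 0 0 -4; 0 1 0 5; 0 0 1 1; 0 0 0 1]
T2·T1 = [1 0 0 -4; 0 -1 0 -5; 0 0 1 1; 0 0 0 1]
T3·…·T1 = [1 0 0 -5; 0 -1 0 -11; 0 0 1 7; 0 0 0 1]
T4·…·T1 = [-1 0 0 5; 0 -1 0 -11; 0 0 1 7; 0 0 0 1]
T5·…·T1 = [-1 0 0 1; 0 -1 0 -12; 0 0 1 9; 0 0 0 1]
det M = 1; M⁻¹ = [-1 0 0 1; 0 -1 0 -12; 0 0 1 -9; 0 0 0 1]
M⁻¹ · (1/3, -61/5, 8)ᵀ = (2/3, 1/5, -1)ᵀ

p = (2/3, 1/5, -1)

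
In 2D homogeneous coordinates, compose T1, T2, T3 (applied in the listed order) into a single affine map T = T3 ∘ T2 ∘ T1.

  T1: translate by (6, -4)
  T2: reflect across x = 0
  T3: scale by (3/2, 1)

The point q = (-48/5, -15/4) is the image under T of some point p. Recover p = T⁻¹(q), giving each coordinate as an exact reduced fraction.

T1 = [1 0 6; 0 1 -4; 0 0 1]
T2·T1 = [-1 0 -6; 0 1 -4; 0 0 1]
T3·…·T1 = [-3/2 0 -9; 0 1 -4; 0 0 1]
det M = -3/2; M⁻¹ = [-2/3 0 -6; 0 1 4; 0 0 1]
M⁻¹ · (-48/5, -15/4)ᵀ = (2/5, 1/4)ᵀ

p = (2/5, 1/4)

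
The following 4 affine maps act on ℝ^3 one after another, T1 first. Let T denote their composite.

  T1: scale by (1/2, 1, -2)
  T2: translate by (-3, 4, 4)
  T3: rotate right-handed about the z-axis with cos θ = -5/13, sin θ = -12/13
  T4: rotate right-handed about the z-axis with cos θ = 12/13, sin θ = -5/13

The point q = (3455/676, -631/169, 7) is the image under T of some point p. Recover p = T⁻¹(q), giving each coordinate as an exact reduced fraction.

p = (4, 9/4, -3/2)

T1 = [1/2 0 0 0; 0 1 0 0; 0 0 -2 0; 0 0 0 1]
T2·T1 = [1/2 0 0 -3; 0 1 0 4; 0 0 -2 4; 0 0 0 1]
T3·…·T1 = [-5/26 12/13 0 63/13; -6/13 -5/13 0 16/13; 0 0 -2 4; 0 0 0 1]
T4·…·T1 = [-60/169 119/169 0 836/169; -119/338 -120/169 0 -123/169; 0 0 -2 4; 0 0 0 1]
det M = -1; M⁻¹ = [-240/169 -238/169 0 6; 119/169 -120/169 0 -4; 0 0 -1/2 2; 0 0 0 1]
M⁻¹ · (3455/676, -631/169, 7)ᵀ = (4, 9/4, -3/2)ᵀ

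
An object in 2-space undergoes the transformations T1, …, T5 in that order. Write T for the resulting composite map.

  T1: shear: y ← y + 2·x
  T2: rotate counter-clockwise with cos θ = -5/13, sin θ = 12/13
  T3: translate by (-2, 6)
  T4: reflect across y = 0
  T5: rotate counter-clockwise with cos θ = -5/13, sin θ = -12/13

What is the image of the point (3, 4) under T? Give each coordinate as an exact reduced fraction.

T1 shear: y ← y + 2·x: (3, 4) → (3, 10)
T2 rotate counter-clockwise with cos θ = -5/13, sin θ = 12/13: (3, 10) → (-135/13, -14/13)
T3 translate by (-2, 6): (-135/13, -14/13) → (-161/13, 64/13)
T4 reflect across y = 0: (-161/13, 64/13) → (-161/13, -64/13)
T5 rotate counter-clockwise with cos θ = -5/13, sin θ = -12/13: (-161/13, -64/13) → (37/169, 2252/169)

T(p) = (37/169, 2252/169)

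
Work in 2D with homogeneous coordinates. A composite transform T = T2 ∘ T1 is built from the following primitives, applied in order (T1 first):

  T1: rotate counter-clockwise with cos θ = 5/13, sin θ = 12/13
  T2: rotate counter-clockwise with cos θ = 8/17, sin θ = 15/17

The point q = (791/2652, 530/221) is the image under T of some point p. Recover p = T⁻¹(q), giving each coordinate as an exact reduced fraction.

T1 = [5/13 -12/13 0; 12/13 5/13 0; 0 0 1]
T2·T1 = [-140/221 -171/221 0; 171/221 -140/221 0; 0 0 1]
det M = 1; M⁻¹ = [-140/221 171/221 0; -171/221 -140/221 0; 0 0 1]
M⁻¹ · (791/2652, 530/221)ᵀ = (5/3, -7/4)ᵀ

p = (5/3, -7/4)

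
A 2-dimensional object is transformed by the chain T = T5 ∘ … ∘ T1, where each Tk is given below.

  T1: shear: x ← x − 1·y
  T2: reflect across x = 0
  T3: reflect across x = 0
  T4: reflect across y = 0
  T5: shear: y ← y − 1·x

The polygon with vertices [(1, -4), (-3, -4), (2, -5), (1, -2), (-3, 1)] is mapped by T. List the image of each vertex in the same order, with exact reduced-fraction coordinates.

T1 shear: x ← x − 1·y: (1, -4) → (5, -4); (-3, -4) → (1, -4); (2, -5) → (7, -5); (1, -2) → (3, -2); (-3, 1) → (-4, 1)
T2 reflect across x = 0: (5, -4) → (-5, -4); (1, -4) → (-1, -4); (7, -5) → (-7, -5); (3, -2) → (-3, -2); (-4, 1) → (4, 1)
T3 reflect across x = 0: (-5, -4) → (5, -4); (-1, -4) → (1, -4); (-7, -5) → (7, -5); (-3, -2) → (3, -2); (4, 1) → (-4, 1)
T4 reflect across y = 0: (5, -4) → (5, 4); (1, -4) → (1, 4); (7, -5) → (7, 5); (3, -2) → (3, 2); (-4, 1) → (-4, -1)
T5 shear: y ← y − 1·x: (5, 4) → (5, -1); (1, 4) → (1, 3); (7, 5) → (7, -2); (3, 2) → (3, -1); (-4, -1) → (-4, 3)

image vertices: (5, -1), (1, 3), (7, -2), (3, -1), (-4, 3)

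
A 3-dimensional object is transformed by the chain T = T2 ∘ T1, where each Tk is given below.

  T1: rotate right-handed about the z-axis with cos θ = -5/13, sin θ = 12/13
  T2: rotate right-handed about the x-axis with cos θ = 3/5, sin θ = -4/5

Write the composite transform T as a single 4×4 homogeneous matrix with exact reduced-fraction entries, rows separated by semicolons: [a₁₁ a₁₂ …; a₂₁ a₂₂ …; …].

T1 = [-5/13 -12/13 0 0; 12/13 -5/13 0 0; 0 0 1 0; 0 0 0 1]
T2·T1 = [-5/13 -12/13 0 0; 36/65 -3/13 4/5 0; -48/65 4/13 3/5 0; 0 0 0 1]

T = [-5/13 -12/13 0 0; 36/65 -3/13 4/5 0; -48/65 4/13 3/5 0; 0 0 0 1]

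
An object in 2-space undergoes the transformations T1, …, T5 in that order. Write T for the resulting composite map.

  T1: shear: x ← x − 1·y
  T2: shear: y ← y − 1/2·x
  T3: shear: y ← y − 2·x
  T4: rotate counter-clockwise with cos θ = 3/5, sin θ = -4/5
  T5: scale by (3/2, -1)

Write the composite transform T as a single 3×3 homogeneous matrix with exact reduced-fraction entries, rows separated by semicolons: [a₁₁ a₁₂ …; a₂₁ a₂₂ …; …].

T1 = [1 -1 0; 0 1 0; 0 0 1]
T2·T1 = [1 -1 0; -1/2 3/2 0; 0 0 1]
T3·…·T1 = [1 -1 0; -5/2 7/2 0; 0 0 1]
T4·…·T1 = [-7/5 11/5 0; -23/10 29/10 0; 0 0 1]
T5·…·T1 = [-21/10 33/10 0; 23/10 -29/10 0; 0 0 1]

T = [-21/10 33/10 0; 23/10 -29/10 0; 0 0 1]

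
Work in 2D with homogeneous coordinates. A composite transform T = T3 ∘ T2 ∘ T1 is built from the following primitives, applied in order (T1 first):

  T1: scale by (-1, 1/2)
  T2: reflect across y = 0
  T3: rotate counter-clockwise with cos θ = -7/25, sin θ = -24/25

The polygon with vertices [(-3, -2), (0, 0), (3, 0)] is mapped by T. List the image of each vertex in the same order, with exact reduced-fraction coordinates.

T1 scale by (-1, 1/2): (-3, -2) → (3, -1); (0, 0) → (0, 0); (3, 0) → (-3, 0)
T2 reflect across y = 0: (3, -1) → (3, 1); (0, 0) → (0, 0); (-3, 0) → (-3, 0)
T3 rotate counter-clockwise with cos θ = -7/25, sin θ = -24/25: (3, 1) → (3/25, -79/25); (0, 0) → (0, 0); (-3, 0) → (21/25, 72/25)

image vertices: (3/25, -79/25), (0, 0), (21/25, 72/25)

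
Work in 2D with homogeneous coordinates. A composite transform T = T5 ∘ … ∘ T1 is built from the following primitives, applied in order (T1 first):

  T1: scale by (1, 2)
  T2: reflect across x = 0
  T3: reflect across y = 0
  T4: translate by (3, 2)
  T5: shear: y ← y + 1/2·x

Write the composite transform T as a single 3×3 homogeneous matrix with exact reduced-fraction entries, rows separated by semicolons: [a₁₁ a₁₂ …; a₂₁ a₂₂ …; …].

T1 = [1 0 0; 0 2 0; 0 0 1]
T2·T1 = [-1 0 0; 0 2 0; 0 0 1]
T3·…·T1 = [-1 0 0; 0 -2 0; 0 0 1]
T4·…·T1 = [-1 0 3; 0 -2 2; 0 0 1]
T5·…·T1 = [-1 0 3; -1/2 -2 7/2; 0 0 1]

T = [-1 0 3; -1/2 -2 7/2; 0 0 1]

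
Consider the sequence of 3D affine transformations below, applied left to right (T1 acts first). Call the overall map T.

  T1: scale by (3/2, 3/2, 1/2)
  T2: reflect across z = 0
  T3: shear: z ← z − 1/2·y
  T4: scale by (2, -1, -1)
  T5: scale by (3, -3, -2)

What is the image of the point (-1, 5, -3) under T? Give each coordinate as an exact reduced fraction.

T(p) = (-9, 45/2, -9/2)

T1 scale by (3/2, 3/2, 1/2): (-1, 5, -3) → (-3/2, 15/2, -3/2)
T2 reflect across z = 0: (-3/2, 15/2, -3/2) → (-3/2, 15/2, 3/2)
T3 shear: z ← z − 1/2·y: (-3/2, 15/2, 3/2) → (-3/2, 15/2, -9/4)
T4 scale by (2, -1, -1): (-3/2, 15/2, -9/4) → (-3, -15/2, 9/4)
T5 scale by (3, -3, -2): (-3, -15/2, 9/4) → (-9, 45/2, -9/2)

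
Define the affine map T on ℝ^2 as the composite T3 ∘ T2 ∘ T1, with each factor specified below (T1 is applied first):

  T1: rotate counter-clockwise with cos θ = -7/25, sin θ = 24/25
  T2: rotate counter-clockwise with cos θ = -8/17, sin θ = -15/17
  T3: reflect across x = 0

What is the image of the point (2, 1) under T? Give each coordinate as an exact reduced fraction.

T(p) = (-919/425, 242/425)

T1 rotate counter-clockwise with cos θ = -7/25, sin θ = 24/25: (2, 1) → (-38/25, 41/25)
T2 rotate counter-clockwise with cos θ = -8/17, sin θ = -15/17: (-38/25, 41/25) → (919/425, 242/425)
T3 reflect across x = 0: (919/425, 242/425) → (-919/425, 242/425)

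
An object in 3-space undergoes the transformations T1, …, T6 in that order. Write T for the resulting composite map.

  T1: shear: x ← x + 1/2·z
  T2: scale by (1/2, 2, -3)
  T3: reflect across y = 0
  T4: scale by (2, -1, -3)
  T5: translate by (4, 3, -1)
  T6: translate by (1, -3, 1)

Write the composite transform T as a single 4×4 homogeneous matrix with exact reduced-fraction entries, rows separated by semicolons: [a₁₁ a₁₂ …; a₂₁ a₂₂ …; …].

T = [1 0 1/2 5; 0 2 0 0; 0 0 9 0; 0 0 0 1]

T1 = [1 0 1/2 0; 0 1 0 0; 0 0 1 0; 0 0 0 1]
T2·T1 = [1/2 0 1/4 0; 0 2 0 0; 0 0 -3 0; 0 0 0 1]
T3·…·T1 = [1/2 0 1/4 0; 0 -2 0 0; 0 0 -3 0; 0 0 0 1]
T4·…·T1 = [1 0 1/2 0; 0 2 0 0; 0 0 9 0; 0 0 0 1]
T5·…·T1 = [1 0 1/2 4; 0 2 0 3; 0 0 9 -1; 0 0 0 1]
T6·…·T1 = [1 0 1/2 5; 0 2 0 0; 0 0 9 0; 0 0 0 1]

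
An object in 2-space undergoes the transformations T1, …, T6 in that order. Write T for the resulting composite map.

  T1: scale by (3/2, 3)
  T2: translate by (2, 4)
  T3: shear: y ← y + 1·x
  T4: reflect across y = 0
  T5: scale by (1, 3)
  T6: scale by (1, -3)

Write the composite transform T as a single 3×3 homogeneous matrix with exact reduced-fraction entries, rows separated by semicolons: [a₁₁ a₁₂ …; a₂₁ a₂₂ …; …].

T1 = [3/2 0 0; 0 3 0; 0 0 1]
T2·T1 = [3/2 0 2; 0 3 4; 0 0 1]
T3·…·T1 = [3/2 0 2; 3/2 3 6; 0 0 1]
T4·…·T1 = [3/2 0 2; -3/2 -3 -6; 0 0 1]
T5·…·T1 = [3/2 0 2; -9/2 -9 -18; 0 0 1]
T6·…·T1 = [3/2 0 2; 27/2 27 54; 0 0 1]

T = [3/2 0 2; 27/2 27 54; 0 0 1]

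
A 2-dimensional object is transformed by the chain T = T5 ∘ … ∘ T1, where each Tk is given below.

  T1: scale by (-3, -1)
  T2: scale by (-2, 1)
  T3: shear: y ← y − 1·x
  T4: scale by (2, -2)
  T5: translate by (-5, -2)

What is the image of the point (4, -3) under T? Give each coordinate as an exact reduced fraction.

T(p) = (43, 40)

T1 scale by (-3, -1): (4, -3) → (-12, 3)
T2 scale by (-2, 1): (-12, 3) → (24, 3)
T3 shear: y ← y − 1·x: (24, 3) → (24, -21)
T4 scale by (2, -2): (24, -21) → (48, 42)
T5 translate by (-5, -2): (48, 42) → (43, 40)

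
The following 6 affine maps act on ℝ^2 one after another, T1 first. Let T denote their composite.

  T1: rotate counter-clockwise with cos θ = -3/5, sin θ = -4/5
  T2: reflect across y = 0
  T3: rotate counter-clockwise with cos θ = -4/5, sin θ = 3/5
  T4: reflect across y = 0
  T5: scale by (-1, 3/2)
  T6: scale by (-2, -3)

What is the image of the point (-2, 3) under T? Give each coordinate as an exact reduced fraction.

T1 rotate counter-clockwise with cos θ = -3/5, sin θ = -4/5: (-2, 3) → (18/5, -1/5)
T2 reflect across y = 0: (18/5, -1/5) → (18/5, 1/5)
T3 rotate counter-clockwise with cos θ = -4/5, sin θ = 3/5: (18/5, 1/5) → (-3, 2)
T4 reflect across y = 0: (-3, 2) → (-3, -2)
T5 scale by (-1, 3/2): (-3, -2) → (3, -3)
T6 scale by (-2, -3): (3, -3) → (-6, 9)

T(p) = (-6, 9)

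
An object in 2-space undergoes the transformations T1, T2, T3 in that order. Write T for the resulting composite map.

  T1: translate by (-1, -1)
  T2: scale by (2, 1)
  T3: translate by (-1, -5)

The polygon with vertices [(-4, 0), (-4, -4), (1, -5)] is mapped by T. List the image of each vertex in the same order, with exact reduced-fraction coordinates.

T1 translate by (-1, -1): (-4, 0) → (-5, -1); (-4, -4) → (-5, -5); (1, -5) → (0, -6)
T2 scale by (2, 1): (-5, -1) → (-10, -1); (-5, -5) → (-10, -5); (0, -6) → (0, -6)
T3 translate by (-1, -5): (-10, -1) → (-11, -6); (-10, -5) → (-11, -10); (0, -6) → (-1, -11)

image vertices: (-11, -6), (-11, -10), (-1, -11)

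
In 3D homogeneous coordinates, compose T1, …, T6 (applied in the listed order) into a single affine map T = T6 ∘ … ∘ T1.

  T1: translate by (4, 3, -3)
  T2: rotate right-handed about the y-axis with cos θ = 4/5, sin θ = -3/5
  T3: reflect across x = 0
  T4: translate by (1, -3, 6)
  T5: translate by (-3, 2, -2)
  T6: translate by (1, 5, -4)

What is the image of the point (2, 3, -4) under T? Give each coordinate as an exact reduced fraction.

T1 translate by (4, 3, -3): (2, 3, -4) → (6, 6, -7)
T2 rotate right-handed about the y-axis with cos θ = 4/5, sin θ = -3/5: (6, 6, -7) → (9, 6, -2)
T3 reflect across x = 0: (9, 6, -2) → (-9, 6, -2)
T4 translate by (1, -3, 6): (-9, 6, -2) → (-8, 3, 4)
T5 translate by (-3, 2, -2): (-8, 3, 4) → (-11, 5, 2)
T6 translate by (1, 5, -4): (-11, 5, 2) → (-10, 10, -2)

T(p) = (-10, 10, -2)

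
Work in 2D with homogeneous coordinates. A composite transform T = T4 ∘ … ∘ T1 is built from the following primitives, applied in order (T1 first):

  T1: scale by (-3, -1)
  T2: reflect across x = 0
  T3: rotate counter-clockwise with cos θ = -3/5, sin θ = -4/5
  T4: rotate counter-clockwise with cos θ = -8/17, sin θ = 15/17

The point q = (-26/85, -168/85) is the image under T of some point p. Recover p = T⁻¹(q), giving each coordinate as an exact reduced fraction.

T1 = [-3 0 0; 0 -1 0; 0 0 1]
T2·T1 = [3 0 0; 0 -1 0; 0 0 1]
T3·…·T1 = [-9/5 -4/5 0; -12/5 3/5 0; 0 0 1]
T4·…·T1 = [252/85 -13/85 0; -39/85 -84/85 0; 0 0 1]
det M = -3; M⁻¹ = [28/85 -13/255 0; -13/85 -84/85 0; 0 0 1]
M⁻¹ · (-26/85, -168/85)ᵀ = (0, 2)ᵀ

p = (0, 2)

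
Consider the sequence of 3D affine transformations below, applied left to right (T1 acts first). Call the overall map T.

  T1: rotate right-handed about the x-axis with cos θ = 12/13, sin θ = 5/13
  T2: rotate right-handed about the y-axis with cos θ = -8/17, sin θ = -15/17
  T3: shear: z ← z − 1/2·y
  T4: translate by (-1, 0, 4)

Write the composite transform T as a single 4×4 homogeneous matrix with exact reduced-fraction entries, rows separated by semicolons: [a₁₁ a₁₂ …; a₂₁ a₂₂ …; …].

T = [-8/17 -75/221 -180/221 -1; 0 12/13 -5/13 0; 15/17 -142/221 -107/442 4; 0 0 0 1]

T1 = [1 0 0 0; 0 12/13 -5/13 0; 0 5/13 12/13 0; 0 0 0 1]
T2·T1 = [-8/17 -75/221 -180/221 0; 0 12/13 -5/13 0; 15/17 -40/221 -96/221 0; 0 0 0 1]
T3·…·T1 = [-8/17 -75/221 -180/221 0; 0 12/13 -5/13 0; 15/17 -142/221 -107/442 0; 0 0 0 1]
T4·…·T1 = [-8/17 -75/221 -180/221 -1; 0 12/13 -5/13 0; 15/17 -142/221 -107/442 4; 0 0 0 1]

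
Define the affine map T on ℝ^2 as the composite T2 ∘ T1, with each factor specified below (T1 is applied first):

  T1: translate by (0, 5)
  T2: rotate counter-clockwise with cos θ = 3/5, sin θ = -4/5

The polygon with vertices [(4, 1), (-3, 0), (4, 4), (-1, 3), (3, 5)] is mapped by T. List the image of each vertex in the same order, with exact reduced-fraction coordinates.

T1 translate by (0, 5): (4, 1) → (4, 6); (-3, 0) → (-3, 5); (4, 4) → (4, 9); (-1, 3) → (-1, 8); (3, 5) → (3, 10)
T2 rotate counter-clockwise with cos θ = 3/5, sin θ = -4/5: (4, 6) → (36/5, 2/5); (-3, 5) → (11/5, 27/5); (4, 9) → (48/5, 11/5); (-1, 8) → (29/5, 28/5); (3, 10) → (49/5, 18/5)

image vertices: (36/5, 2/5), (11/5, 27/5), (48/5, 11/5), (29/5, 28/5), (49/5, 18/5)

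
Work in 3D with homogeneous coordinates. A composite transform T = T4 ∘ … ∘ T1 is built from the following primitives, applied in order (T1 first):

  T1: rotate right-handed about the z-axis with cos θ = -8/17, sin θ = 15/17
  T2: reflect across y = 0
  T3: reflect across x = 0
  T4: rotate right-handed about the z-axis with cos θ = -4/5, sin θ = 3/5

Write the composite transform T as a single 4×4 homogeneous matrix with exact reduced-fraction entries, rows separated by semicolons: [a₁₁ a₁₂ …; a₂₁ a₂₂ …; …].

T = [13/85 -84/85 0 0; 84/85 13/85 0 0; 0 0 1 0; 0 0 0 1]

T1 = [-8/17 -15/17 0 0; 15/17 -8/17 0 0; 0 0 1 0; 0 0 0 1]
T2·T1 = [-8/17 -15/17 0 0; -15/17 8/17 0 0; 0 0 1 0; 0 0 0 1]
T3·…·T1 = [8/17 15/17 0 0; -15/17 8/17 0 0; 0 0 1 0; 0 0 0 1]
T4·…·T1 = [13/85 -84/85 0 0; 84/85 13/85 0 0; 0 0 1 0; 0 0 0 1]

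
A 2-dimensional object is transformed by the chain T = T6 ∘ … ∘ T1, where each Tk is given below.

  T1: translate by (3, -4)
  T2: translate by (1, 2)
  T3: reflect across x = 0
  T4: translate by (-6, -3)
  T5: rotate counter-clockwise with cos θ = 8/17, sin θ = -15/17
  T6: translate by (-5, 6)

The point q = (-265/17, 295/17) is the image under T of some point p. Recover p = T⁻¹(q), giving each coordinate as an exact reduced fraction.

p = (5, 1)

T1 = [1 0 3; 0 1 -4; 0 0 1]
T2·T1 = [1 0 4; 0 1 -2; 0 0 1]
T3·…·T1 = [-1 0 -4; 0 1 -2; 0 0 1]
T4·…·T1 = [-1 0 -10; 0 1 -5; 0 0 1]
T5·…·T1 = [-8/17 15/17 -155/17; 15/17 8/17 110/17; 0 0 1]
T6·…·T1 = [-8/17 15/17 -240/17; 15/17 8/17 212/17; 0 0 1]
det M = -1; M⁻¹ = [-8/17 15/17 -300/17; 15/17 8/17 112/17; 0 0 1]
M⁻¹ · (-265/17, 295/17)ᵀ = (5, 1)ᵀ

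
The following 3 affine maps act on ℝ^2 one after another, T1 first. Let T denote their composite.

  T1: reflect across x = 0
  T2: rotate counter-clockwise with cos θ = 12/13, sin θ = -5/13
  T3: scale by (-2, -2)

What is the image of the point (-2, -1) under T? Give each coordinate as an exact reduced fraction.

T1 reflect across x = 0: (-2, -1) → (2, -1)
T2 rotate counter-clockwise with cos θ = 12/13, sin θ = -5/13: (2, -1) → (19/13, -22/13)
T3 scale by (-2, -2): (19/13, -22/13) → (-38/13, 44/13)

T(p) = (-38/13, 44/13)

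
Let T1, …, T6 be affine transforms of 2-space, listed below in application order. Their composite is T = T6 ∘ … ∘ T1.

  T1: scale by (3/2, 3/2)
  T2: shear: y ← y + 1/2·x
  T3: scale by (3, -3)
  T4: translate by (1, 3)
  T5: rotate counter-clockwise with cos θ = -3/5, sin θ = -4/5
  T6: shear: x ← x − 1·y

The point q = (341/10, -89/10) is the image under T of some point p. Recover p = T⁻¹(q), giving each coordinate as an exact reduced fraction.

T1 = [3/2 0 0; 0 3/2 0; 0 0 1]
T2·T1 = [3/2 0 0; 3/4 3/2 0; 0 0 1]
T3·…·T1 = [9/2 0 0; -9/4 -9/2 0; 0 0 1]
T4·…·T1 = [9/2 0 1; -9/4 -9/2 3; 0 0 1]
T5·…·T1 = [-9/2 -18/5 9/5; -9/4 27/10 -13/5; 0 0 1]
T6·…·T1 = [-9/4 -63/10 22/5; -9/4 27/10 -13/5; 0 0 1]
det M = -81/4; M⁻¹ = [-2/15 -14/45 -2/9; -1/9 1/9 7/9; 0 0 1]
M⁻¹ · (341/10, -89/10)ᵀ = (-2, -4)ᵀ

p = (-2, -4)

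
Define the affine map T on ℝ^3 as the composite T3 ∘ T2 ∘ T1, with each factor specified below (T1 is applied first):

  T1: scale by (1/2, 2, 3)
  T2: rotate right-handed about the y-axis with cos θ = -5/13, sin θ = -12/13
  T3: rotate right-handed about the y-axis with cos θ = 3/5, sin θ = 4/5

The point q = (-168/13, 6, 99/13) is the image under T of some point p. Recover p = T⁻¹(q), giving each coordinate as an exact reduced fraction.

T1 = [1/2 0 0 0; 0 2 0 0; 0 0 3 0; 0 0 0 1]
T2·T1 = [-5/26 0 -36/13 0; 0 2 0 0; 6/13 0 -15/13 0; 0 0 0 1]
T3·…·T1 = [33/130 0 -168/65 0; 0 2 0 0; 28/65 0 99/65 0; 0 0 0 1]
det M = 3; M⁻¹ = [66/65 0 112/65 0; 0 1/2 0 0; -56/195 0 11/65 0; 0 0 0 1]
M⁻¹ · (-168/13, 6, 99/13)ᵀ = (0, 3, 5)ᵀ

p = (0, 3, 5)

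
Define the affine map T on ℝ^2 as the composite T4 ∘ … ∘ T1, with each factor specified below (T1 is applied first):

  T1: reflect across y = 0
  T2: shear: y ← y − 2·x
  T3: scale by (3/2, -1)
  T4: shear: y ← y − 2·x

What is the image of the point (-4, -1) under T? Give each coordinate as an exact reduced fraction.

T(p) = (-6, 3)

T1 reflect across y = 0: (-4, -1) → (-4, 1)
T2 shear: y ← y − 2·x: (-4, 1) → (-4, 9)
T3 scale by (3/2, -1): (-4, 9) → (-6, -9)
T4 shear: y ← y − 2·x: (-6, -9) → (-6, 3)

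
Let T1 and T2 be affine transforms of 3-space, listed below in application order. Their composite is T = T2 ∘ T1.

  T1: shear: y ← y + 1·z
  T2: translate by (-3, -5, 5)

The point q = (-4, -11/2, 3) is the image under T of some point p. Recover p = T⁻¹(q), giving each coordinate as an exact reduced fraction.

p = (-1, 3/2, -2)

T1 = [1 0 0 0; 0 1 1 0; 0 0 1 0; 0 0 0 1]
T2·T1 = [1 0 0 -3; 0 1 1 -5; 0 0 1 5; 0 0 0 1]
det M = 1; M⁻¹ = [1 0 0 3; 0 1 -1 10; 0 0 1 -5; 0 0 0 1]
M⁻¹ · (-4, -11/2, 3)ᵀ = (-1, 3/2, -2)ᵀ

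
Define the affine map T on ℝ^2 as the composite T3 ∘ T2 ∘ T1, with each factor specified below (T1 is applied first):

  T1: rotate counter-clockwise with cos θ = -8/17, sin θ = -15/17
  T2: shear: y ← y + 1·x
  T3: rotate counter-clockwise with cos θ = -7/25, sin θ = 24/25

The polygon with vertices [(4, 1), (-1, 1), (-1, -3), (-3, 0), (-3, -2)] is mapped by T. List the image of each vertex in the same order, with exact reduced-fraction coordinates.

image vertices: (127/25, 11/25), (-881/425, 342/425), (211/425, -902/425), (-1824/425, 93/425), (-1278/425, -529/425)

T1 rotate counter-clockwise with cos θ = -8/17, sin θ = -15/17: (4, 1) → (-1, -4); (-1, 1) → (23/17, 7/17); (-1, -3) → (-37/17, 39/17); (-3, 0) → (24/17, 45/17); (-3, -2) → (-6/17, 61/17)
T2 shear: y ← y + 1·x: (-1, -4) → (-1, -5); (23/17, 7/17) → (23/17, 30/17); (-37/17, 39/17) → (-37/17, 2/17); (24/17, 45/17) → (24/17, 69/17); (-6/17, 61/17) → (-6/17, 55/17)
T3 rotate counter-clockwise with cos θ = -7/25, sin θ = 24/25: (-1, -5) → (127/25, 11/25); (23/17, 30/17) → (-881/425, 342/425); (-37/17, 2/17) → (211/425, -902/425); (24/17, 69/17) → (-1824/425, 93/425); (-6/17, 55/17) → (-1278/425, -529/425)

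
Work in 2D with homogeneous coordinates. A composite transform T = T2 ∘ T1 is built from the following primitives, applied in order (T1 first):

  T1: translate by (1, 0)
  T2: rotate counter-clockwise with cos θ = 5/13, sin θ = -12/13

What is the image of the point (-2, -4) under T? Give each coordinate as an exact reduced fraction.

T(p) = (-53/13, -8/13)

T1 translate by (1, 0): (-2, -4) → (-1, -4)
T2 rotate counter-clockwise with cos θ = 5/13, sin θ = -12/13: (-1, -4) → (-53/13, -8/13)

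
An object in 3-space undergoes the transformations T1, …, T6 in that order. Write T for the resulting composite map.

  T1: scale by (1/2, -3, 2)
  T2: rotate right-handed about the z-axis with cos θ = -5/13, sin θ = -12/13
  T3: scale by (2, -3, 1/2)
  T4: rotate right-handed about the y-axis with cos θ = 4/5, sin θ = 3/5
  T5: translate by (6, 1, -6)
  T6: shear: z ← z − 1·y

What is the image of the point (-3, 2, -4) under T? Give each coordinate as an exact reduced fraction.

T1 scale by (1/2, -3, 2): (-3, 2, -4) → (-3/2, -6, -8)
T2 rotate right-handed about the z-axis with cos θ = -5/13, sin θ = -12/13: (-3/2, -6, -8) → (-129/26, 48/13, -8)
T3 scale by (2, -3, 1/2): (-129/26, 48/13, -8) → (-129/13, -144/13, -4)
T4 rotate right-handed about the y-axis with cos θ = 4/5, sin θ = 3/5: (-129/13, -144/13, -4) → (-672/65, -144/13, 179/65)
T5 translate by (6, 1, -6): (-672/65, -144/13, 179/65) → (-282/65, -131/13, -211/65)
T6 shear: z ← z − 1·y: (-282/65, -131/13, -211/65) → (-282/65, -131/13, 444/65)

T(p) = (-282/65, -131/13, 444/65)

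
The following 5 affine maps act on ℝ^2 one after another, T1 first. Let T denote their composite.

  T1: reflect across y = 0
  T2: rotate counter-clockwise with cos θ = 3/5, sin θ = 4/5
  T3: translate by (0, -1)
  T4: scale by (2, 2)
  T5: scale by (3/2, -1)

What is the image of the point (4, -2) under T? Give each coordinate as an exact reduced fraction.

T(p) = (12/5, -34/5)

T1 reflect across y = 0: (4, -2) → (4, 2)
T2 rotate counter-clockwise with cos θ = 3/5, sin θ = 4/5: (4, 2) → (4/5, 22/5)
T3 translate by (0, -1): (4/5, 22/5) → (4/5, 17/5)
T4 scale by (2, 2): (4/5, 17/5) → (8/5, 34/5)
T5 scale by (3/2, -1): (8/5, 34/5) → (12/5, -34/5)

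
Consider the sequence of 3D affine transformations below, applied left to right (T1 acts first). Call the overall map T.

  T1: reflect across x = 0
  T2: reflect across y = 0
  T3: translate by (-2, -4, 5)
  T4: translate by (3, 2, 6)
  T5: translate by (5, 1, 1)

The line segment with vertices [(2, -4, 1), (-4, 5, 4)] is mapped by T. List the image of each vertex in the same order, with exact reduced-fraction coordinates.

T1 reflect across x = 0: (2, -4, 1) → (-2, -4, 1); (-4, 5, 4) → (4, 5, 4)
T2 reflect across y = 0: (-2, -4, 1) → (-2, 4, 1); (4, 5, 4) → (4, -5, 4)
T3 translate by (-2, -4, 5): (-2, 4, 1) → (-4, 0, 6); (4, -5, 4) → (2, -9, 9)
T4 translate by (3, 2, 6): (-4, 0, 6) → (-1, 2, 12); (2, -9, 9) → (5, -7, 15)
T5 translate by (5, 1, 1): (-1, 2, 12) → (4, 3, 13); (5, -7, 15) → (10, -6, 16)

image vertices: (4, 3, 13), (10, -6, 16)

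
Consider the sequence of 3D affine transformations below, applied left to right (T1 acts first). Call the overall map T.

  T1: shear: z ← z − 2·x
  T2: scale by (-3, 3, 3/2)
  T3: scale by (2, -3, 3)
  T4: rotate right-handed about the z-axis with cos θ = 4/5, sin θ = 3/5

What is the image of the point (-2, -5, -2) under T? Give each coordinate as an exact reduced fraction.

T1 shear: z ← z − 2·x: (-2, -5, -2) → (-2, -5, 2)
T2 scale by (-3, 3, 3/2): (-2, -5, 2) → (6, -15, 3)
T3 scale by (2, -3, 3): (6, -15, 3) → (12, 45, 9)
T4 rotate right-handed about the z-axis with cos θ = 4/5, sin θ = 3/5: (12, 45, 9) → (-87/5, 216/5, 9)

T(p) = (-87/5, 216/5, 9)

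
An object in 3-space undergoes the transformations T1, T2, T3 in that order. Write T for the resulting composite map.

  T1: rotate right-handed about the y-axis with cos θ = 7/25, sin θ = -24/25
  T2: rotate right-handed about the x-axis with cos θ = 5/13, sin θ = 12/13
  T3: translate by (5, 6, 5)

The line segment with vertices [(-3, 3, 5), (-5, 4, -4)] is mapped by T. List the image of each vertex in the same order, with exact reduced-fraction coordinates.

T1 rotate right-handed about the y-axis with cos θ = 7/25, sin θ = -24/25: (-3, 3, 5) → (-141/25, 3, -37/25); (-5, 4, -4) → (61/25, 4, -148/25)
T2 rotate right-handed about the x-axis with cos θ = 5/13, sin θ = 12/13: (-141/25, 3, -37/25) → (-141/25, 63/25, 11/5); (61/25, 4, -148/25) → (61/25, 2276/325, 92/65)
T3 translate by (5, 6, 5): (-141/25, 63/25, 11/5) → (-16/25, 213/25, 36/5); (61/25, 2276/325, 92/65) → (186/25, 4226/325, 417/65)

image vertices: (-16/25, 213/25, 36/5), (186/25, 4226/325, 417/65)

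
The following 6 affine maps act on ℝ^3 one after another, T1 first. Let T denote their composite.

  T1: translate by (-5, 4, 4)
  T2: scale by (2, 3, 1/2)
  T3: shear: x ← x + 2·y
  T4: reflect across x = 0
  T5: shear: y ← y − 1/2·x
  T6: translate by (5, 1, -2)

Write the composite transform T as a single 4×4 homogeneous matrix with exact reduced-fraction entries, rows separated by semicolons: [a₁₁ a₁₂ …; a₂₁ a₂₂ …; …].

T1 = [1 0 0 -5; 0 1 0 4; 0 0 1 4; 0 0 0 1]
T2·T1 = [2 0 0 -10; 0 3 0 12; 0 0 1/2 2; 0 0 0 1]
T3·…·T1 = [2 6 0 14; 0 3 0 12; 0 0 1/2 2; 0 0 0 1]
T4·…·T1 = [-2 -6 0 -14; 0 3 0 12; 0 0 1/2 2; 0 0 0 1]
T5·…·T1 = [-2 -6 0 -14; 1 6 0 19; 0 0 1/2 2; 0 0 0 1]
T6·…·T1 = [-2 -6 0 -9; 1 6 0 20; 0 0 1/2 0; 0 0 0 1]

T = [-2 -6 0 -9; 1 6 0 20; 0 0 1/2 0; 0 0 0 1]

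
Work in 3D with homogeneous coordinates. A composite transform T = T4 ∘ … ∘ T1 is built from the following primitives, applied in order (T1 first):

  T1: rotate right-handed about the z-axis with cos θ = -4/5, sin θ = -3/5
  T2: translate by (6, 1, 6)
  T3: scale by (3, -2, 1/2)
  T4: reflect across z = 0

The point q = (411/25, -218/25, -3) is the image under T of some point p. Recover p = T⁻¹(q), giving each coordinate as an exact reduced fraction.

p = (-8/5, -3, 0)

T1 = [-4/5 3/5 0 0; -3/5 -4/5 0 0; 0 0 1 0; 0 0 0 1]
T2·T1 = [-4/5 3/5 0 6; -3/5 -4/5 0 1; 0 0 1 6; 0 0 0 1]
T3·…·T1 = [-12/5 9/5 0 18; 6/5 8/5 0 -2; 0 0 1/2 3; 0 0 0 1]
T4·…·T1 = [-12/5 9/5 0 18; 6/5 8/5 0 -2; 0 0 -1/2 -3; 0 0 0 1]
det M = 3; M⁻¹ = [-4/15 3/10 0 27/5; 1/5 2/5 0 -14/5; 0 0 -2 -6; 0 0 0 1]
M⁻¹ · (411/25, -218/25, -3)ᵀ = (-8/5, -3, 0)ᵀ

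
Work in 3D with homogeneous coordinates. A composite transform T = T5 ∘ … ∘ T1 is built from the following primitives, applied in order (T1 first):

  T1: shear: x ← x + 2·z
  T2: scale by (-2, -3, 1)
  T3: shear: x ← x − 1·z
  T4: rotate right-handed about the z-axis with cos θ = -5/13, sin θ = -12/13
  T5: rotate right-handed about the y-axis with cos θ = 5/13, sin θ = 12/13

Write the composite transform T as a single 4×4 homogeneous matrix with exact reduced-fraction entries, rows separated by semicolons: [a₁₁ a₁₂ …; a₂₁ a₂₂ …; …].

T = [50/169 -180/169 281/169 0; 24/13 15/13 60/13 0; -120/169 432/169 -235/169 0; 0 0 0 1]

T1 = [1 0 2 0; 0 1 0 0; 0 0 1 0; 0 0 0 1]
T2·T1 = [-2 0 -4 0; 0 -3 0 0; 0 0 1 0; 0 0 0 1]
T3·…·T1 = [-2 0 -5 0; 0 -3 0 0; 0 0 1 0; 0 0 0 1]
T4·…·T1 = [10/13 -36/13 25/13 0; 24/13 15/13 60/13 0; 0 0 1 0; 0 0 0 1]
T5·…·T1 = [50/169 -180/169 281/169 0; 24/13 15/13 60/13 0; -120/169 432/169 -235/169 0; 0 0 0 1]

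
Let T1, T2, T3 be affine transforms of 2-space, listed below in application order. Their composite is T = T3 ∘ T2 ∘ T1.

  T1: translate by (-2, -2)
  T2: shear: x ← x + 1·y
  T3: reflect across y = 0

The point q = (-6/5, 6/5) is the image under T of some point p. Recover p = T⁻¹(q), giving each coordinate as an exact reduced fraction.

p = (2, 4/5)

T1 = [1 0 -2; 0 1 -2; 0 0 1]
T2·T1 = [1 1 -4; 0 1 -2; 0 0 1]
T3·…·T1 = [1 1 -4; 0 -1 2; 0 0 1]
det M = -1; M⁻¹ = [1 1 2; 0 -1 2; 0 0 1]
M⁻¹ · (-6/5, 6/5)ᵀ = (2, 4/5)ᵀ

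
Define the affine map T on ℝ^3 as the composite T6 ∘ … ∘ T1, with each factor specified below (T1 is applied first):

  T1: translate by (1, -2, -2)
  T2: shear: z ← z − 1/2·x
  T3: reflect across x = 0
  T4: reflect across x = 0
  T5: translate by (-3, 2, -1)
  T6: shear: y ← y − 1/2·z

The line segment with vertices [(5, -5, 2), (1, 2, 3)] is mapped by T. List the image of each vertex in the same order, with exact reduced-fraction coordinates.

image vertices: (3, -3, -4), (-1, 5/2, -1)

T1 translate by (1, -2, -2): (5, -5, 2) → (6, -7, 0); (1, 2, 3) → (2, 0, 1)
T2 shear: z ← z − 1/2·x: (6, -7, 0) → (6, -7, -3); (2, 0, 1) → (2, 0, 0)
T3 reflect across x = 0: (6, -7, -3) → (-6, -7, -3); (2, 0, 0) → (-2, 0, 0)
T4 reflect across x = 0: (-6, -7, -3) → (6, -7, -3); (-2, 0, 0) → (2, 0, 0)
T5 translate by (-3, 2, -1): (6, -7, -3) → (3, -5, -4); (2, 0, 0) → (-1, 2, -1)
T6 shear: y ← y − 1/2·z: (3, -5, -4) → (3, -3, -4); (-1, 2, -1) → (-1, 5/2, -1)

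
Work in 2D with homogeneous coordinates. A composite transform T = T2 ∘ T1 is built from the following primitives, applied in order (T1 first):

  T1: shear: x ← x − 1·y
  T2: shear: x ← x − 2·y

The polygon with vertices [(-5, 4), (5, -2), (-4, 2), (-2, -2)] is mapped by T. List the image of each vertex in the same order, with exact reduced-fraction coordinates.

image vertices: (-17, 4), (11, -2), (-10, 2), (4, -2)

T1 shear: x ← x − 1·y: (-5, 4) → (-9, 4); (5, -2) → (7, -2); (-4, 2) → (-6, 2); (-2, -2) → (0, -2)
T2 shear: x ← x − 2·y: (-9, 4) → (-17, 4); (7, -2) → (11, -2); (-6, 2) → (-10, 2); (0, -2) → (4, -2)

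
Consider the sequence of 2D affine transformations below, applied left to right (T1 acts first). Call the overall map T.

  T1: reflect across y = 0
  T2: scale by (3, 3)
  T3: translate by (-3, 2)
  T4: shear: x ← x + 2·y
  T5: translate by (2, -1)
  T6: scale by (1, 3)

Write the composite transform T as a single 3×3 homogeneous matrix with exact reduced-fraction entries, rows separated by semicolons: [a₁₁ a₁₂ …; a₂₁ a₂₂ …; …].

T1 = [1 0 0; 0 -1 0; 0 0 1]
T2·T1 = [3 0 0; 0 -3 0; 0 0 1]
T3·…·T1 = [3 0 -3; 0 -3 2; 0 0 1]
T4·…·T1 = [3 -6 1; 0 -3 2; 0 0 1]
T5·…·T1 = [3 -6 3; 0 -3 1; 0 0 1]
T6·…·T1 = [3 -6 3; 0 -9 3; 0 0 1]

T = [3 -6 3; 0 -9 3; 0 0 1]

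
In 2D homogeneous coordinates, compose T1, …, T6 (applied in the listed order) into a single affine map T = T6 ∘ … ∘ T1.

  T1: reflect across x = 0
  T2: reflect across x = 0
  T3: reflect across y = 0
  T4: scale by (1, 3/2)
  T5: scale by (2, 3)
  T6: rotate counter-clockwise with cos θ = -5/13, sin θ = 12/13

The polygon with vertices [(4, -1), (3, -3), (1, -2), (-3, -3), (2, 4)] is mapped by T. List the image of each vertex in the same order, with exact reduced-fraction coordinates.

image vertices: (-94/13, 147/26), (-192/13, 9/26), (-118/13, -21/13), (-132/13, -279/26), (196/13, 138/13)

T1 reflect across x = 0: (4, -1) → (-4, -1); (3, -3) → (-3, -3); (1, -2) → (-1, -2); (-3, -3) → (3, -3); (2, 4) → (-2, 4)
T2 reflect across x = 0: (-4, -1) → (4, -1); (-3, -3) → (3, -3); (-1, -2) → (1, -2); (3, -3) → (-3, -3); (-2, 4) → (2, 4)
T3 reflect across y = 0: (4, -1) → (4, 1); (3, -3) → (3, 3); (1, -2) → (1, 2); (-3, -3) → (-3, 3); (2, 4) → (2, -4)
T4 scale by (1, 3/2): (4, 1) → (4, 3/2); (3, 3) → (3, 9/2); (1, 2) → (1, 3); (-3, 3) → (-3, 9/2); (2, -4) → (2, -6)
T5 scale by (2, 3): (4, 3/2) → (8, 9/2); (3, 9/2) → (6, 27/2); (1, 3) → (2, 9); (-3, 9/2) → (-6, 27/2); (2, -6) → (4, -18)
T6 rotate counter-clockwise with cos θ = -5/13, sin θ = 12/13: (8, 9/2) → (-94/13, 147/26); (6, 27/2) → (-192/13, 9/26); (2, 9) → (-118/13, -21/13); (-6, 27/2) → (-132/13, -279/26); (4, -18) → (196/13, 138/13)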